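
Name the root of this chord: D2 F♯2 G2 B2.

The distinct letter names are D, F#, G, B. Arranged as a stack of thirds they read G–B–D–F#, so G is the root (a G major seventh chord).

G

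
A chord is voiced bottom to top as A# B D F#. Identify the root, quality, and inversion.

The pitch classes A#, B, D, F# arrange in thirds as B–D–F#–A#: a B minor-major seventh chord.
A# is the seventh of B minor-major seventh; seventh in the bass means third inversion (figured bass 4/2).

B minor-major seventh, third inversion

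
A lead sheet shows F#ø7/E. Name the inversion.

third inversion

F#ø7/E means F# half-diminished seventh with E in the bass. E is the seventh of F# half-diminished seventh (F#–A–C–E), so this is third inversion.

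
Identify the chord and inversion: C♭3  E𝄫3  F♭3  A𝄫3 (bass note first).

The distinct note names are Cb, Ebb, Fb, Abb. Stacked in thirds they read Fb–Abb–Cb–Ebb, which is a minor seventh chord on Fb.
Cb is the fifth of Fb minor seventh; fifth in the bass means second inversion (figured bass 4/3).

Fb minor seventh, second inversion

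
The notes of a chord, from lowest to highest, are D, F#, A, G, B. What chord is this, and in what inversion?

G major ninth, second inversion

The distinct note names are D, F#, A, G, B. Stacked in thirds they read G–B–D–F#–A, which is a major ninth chord on G.
D is the fifth of G major ninth; fifth in the bass means second inversion.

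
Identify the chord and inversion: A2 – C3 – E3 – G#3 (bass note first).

Reducing to letter names: A, C, E, G#. These stack in thirds as A–C–E–G# — an A minor-major seventh chord.
A is the root of A minor-major seventh; root in the bass means root position (figured bass 7).

A minor-major seventh, root position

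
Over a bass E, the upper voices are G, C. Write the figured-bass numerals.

6

The notes E, G, C stack in thirds as C–E–G — a C major triad. The bass E is the third, so this is first inversion: figured 6.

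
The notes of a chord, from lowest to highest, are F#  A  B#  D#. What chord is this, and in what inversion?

B# diminished seventh, second inversion

Reducing to letter names: F#, A, B#, D#. These stack in thirds as B#–D#–F#–A — a B# diminished seventh chord.
With the fifth (F#) in the bass, the chord is in second inversion (figured bass 4/3).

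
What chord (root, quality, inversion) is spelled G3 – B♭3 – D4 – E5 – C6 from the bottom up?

The pitch classes G, Bb, D, E, C arrange in thirds as C–E–G–Bb–D: a C dominant ninth chord.
With the fifth (G) in the bass, the chord is in second inversion.

C dominant ninth, second inversion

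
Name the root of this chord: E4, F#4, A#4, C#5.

E, F#, A#, C# are the tones of an F# dominant seventh chord (F#–A#–C#–E), making F# the root.

F#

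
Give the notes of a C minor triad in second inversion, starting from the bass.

The chord tones are C–Eb–G. With the fifth (G) lowest for second inversion: G, C, Eb.

G, C, Eb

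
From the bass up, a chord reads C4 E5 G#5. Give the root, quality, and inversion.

C augmented, root position

The pitch classes C, E, G# arrange in thirds as C–E–G#: a C augmented triad.
C is the root of C augmented; root in the bass means root position (figured bass 5/3).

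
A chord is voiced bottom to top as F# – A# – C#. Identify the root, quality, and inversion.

The distinct note names are F#, A#, C#. Stacked in thirds they read F#–A#–C#, which is a major triad on F#.
With the root (F#) in the bass, the chord is in root position (figured bass 5/3).

F# major, root position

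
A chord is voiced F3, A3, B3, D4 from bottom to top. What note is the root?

B

The distinct letter names are F, A, B, D. Arranged as a stack of thirds they read B–D–F–A, so B is the root (a B half-diminished seventh chord).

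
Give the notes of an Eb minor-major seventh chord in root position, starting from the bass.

Eb, Gb, Bb, D

Eb minor-major seventh is Eb–Gb–Bb–D. Root position puts the root (Eb) in the bass, with the remaining tones above: Eb, Gb, Bb, D.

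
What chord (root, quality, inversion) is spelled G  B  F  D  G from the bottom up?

Reducing to letter names: G, B, F, D. These stack in thirds as G–B–D–F — a G dominant seventh chord.
The lowest note is G, the root of the chord, so this is root position (figured bass 7).

G dominant seventh, root position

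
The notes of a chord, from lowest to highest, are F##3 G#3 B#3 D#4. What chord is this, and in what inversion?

G# major seventh, third inversion

The distinct note names are F##, G#, B#, D#. Stacked in thirds they read G#–B#–D#–F##, which is a major seventh chord on G#.
The lowest note is F##, the seventh of the chord, so this is third inversion (figured bass 4/2).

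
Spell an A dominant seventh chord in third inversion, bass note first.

A dominant seventh is A–C#–E–G. Third inversion puts the seventh (G) in the bass, with the remaining tones above: G, A, C#, E.

G, A, C#, E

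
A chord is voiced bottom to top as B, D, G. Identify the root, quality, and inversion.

G major, first inversion

The pitch classes B, D, G arrange in thirds as G–B–D: a G major triad.
With the third (B) in the bass, the chord is in first inversion (figured bass 6).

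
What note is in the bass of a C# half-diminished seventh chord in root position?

C# half-diminished seventh is C#–E–G–B. Root position places the root in the bass: C#.

C#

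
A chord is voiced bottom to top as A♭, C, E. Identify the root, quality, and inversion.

The pitch classes Ab, C, E arrange in thirds as Ab–C–E: an Ab augmented triad.
With the root (Ab) in the bass, the chord is in root position (figured bass 5/3).

Ab augmented, root position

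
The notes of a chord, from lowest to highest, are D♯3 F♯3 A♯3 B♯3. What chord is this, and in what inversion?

B# half-diminished seventh, first inversion

The pitch classes D#, F#, A#, B# arrange in thirds as B#–D#–F#–A#: a B# half-diminished seventh chord.
With the third (D#) in the bass, the chord is in first inversion (figured bass 6/5).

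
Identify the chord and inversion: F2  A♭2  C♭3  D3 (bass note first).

The distinct note names are F, Ab, Cb, D. Stacked in thirds they read D–F–Ab–Cb, which is a diminished seventh chord on D.
With the third (F) in the bass, the chord is in first inversion (figured bass 6/5).

D diminished seventh, first inversion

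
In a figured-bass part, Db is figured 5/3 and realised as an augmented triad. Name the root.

The figures 5/3 mean the root of the chord is in the bass. If Db is the root of an augmented triad, the root is Db (chord tones Db–F–A).

Db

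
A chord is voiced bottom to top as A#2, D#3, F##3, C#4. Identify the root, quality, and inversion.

Reducing to letter names: A#, D#, F##, C#. These stack in thirds as D#–F##–A#–C# — a D# dominant seventh chord.
The lowest note is A#, the fifth of the chord, so this is second inversion (figured bass 4/3).

D# dominant seventh, second inversion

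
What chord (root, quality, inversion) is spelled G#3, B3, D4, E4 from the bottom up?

Reducing to letter names: G#, B, D, E. These stack in thirds as E–G#–B–D — an E dominant seventh chord.
With the third (G#) in the bass, the chord is in first inversion (figured bass 6/5).

E dominant seventh, first inversion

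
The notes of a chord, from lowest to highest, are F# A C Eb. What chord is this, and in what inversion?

F# diminished seventh, root position

The pitch classes F#, A, C, Eb arrange in thirds as F#–A–C–Eb: an F# diminished seventh chord.
With the root (F#) in the bass, the chord is in root position (figured bass 7).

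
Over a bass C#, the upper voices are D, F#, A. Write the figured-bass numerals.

4/2

The notes C#, D, F#, A stack in thirds as D–F#–A–C# — a D major seventh chord. The bass C# is the seventh, so this is third inversion: figured 4/2.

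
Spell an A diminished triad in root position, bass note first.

A, C, Eb

Spelling A diminished: A–C–Eb. In root position the root is bass, giving A, C, Eb from the bottom.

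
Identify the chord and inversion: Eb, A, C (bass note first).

The distinct note names are Eb, A, C. Stacked in thirds they read A–C–Eb, which is a diminished triad on A.
Eb is the fifth of A diminished; fifth in the bass means second inversion (figured bass 6/4).

A diminished, second inversion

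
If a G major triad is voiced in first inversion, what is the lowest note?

B

In first inversion the third is lowest. For G major (G–B–D) that is B.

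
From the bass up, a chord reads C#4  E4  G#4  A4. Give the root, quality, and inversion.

A major seventh, first inversion

The pitch classes C#, E, G#, A arrange in thirds as A–C#–E–G#: an A major seventh chord.
C# is the third of A major seventh; third in the bass means first inversion (figured bass 6/5).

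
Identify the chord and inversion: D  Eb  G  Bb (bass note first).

The pitch classes D, Eb, G, Bb arrange in thirds as Eb–G–Bb–D: an Eb major seventh chord.
D is the seventh of Eb major seventh; seventh in the bass means third inversion (figured bass 4/2).

Eb major seventh, third inversion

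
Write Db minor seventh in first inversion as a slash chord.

First inversion of Db minor seventh has the third (Fb) in the bass. As a slash chord: Dbm7/Fb.

Dbm7/Fb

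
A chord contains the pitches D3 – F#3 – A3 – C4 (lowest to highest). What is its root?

D

Reordering D, F#, A, C into stacked thirds gives D–F#–A–C; the bottom of that stack, D, is the root.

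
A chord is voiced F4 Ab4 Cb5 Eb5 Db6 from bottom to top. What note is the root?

Db

The distinct letter names are F, Ab, Cb, Eb, Db. Arranged as a stack of thirds they read Db–F–Ab–Cb–Eb, so Db is the root (a Db dominant ninth chord).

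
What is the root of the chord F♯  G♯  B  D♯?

G#

Reordering F#, G#, B, D# into stacked thirds gives G#–B–D#–F#; the bottom of that stack, G#, is the root.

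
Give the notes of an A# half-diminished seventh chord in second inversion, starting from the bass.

The chord tones are A#–C#–E–G#. With the fifth (E) lowest for second inversion: E, G#, A#, C#.

E, G#, A#, C#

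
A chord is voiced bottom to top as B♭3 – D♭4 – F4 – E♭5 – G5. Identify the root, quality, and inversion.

Eb dominant ninth, second inversion

Reducing to letter names: Bb, Db, F, Eb, G. These stack in thirds as Eb–G–Bb–Db–F — an Eb dominant ninth chord.
With the fifth (Bb) in the bass, the chord is in second inversion.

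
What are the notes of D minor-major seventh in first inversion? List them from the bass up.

D minor-major seventh is D–F–A–C#. First inversion puts the third (F) in the bass, with the remaining tones above: F, A, C#, D.

F, A, C#, D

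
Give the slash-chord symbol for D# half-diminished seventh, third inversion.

Third inversion of D# half-diminished seventh has the seventh (C#) in the bass. As a slash chord: D#ø7/C#.

D#ø7/C#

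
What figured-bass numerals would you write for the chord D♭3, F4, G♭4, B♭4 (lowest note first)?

4/3

The notes Db, F, Gb, Bb stack in thirds as Gb–Bb–Db–F — a Gb major seventh chord. The bass Db is the fifth, so this is second inversion: figured 4/3.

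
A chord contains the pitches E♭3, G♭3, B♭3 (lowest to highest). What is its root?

Eb

Reordering Eb, Gb, Bb into stacked thirds gives Eb–Gb–Bb; the bottom of that stack, Eb, is the root.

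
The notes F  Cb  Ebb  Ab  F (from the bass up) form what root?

The distinct letter names are F, Cb, Ebb, Ab. Arranged as a stack of thirds they read F–Ab–Cb–Ebb, so F is the root (an F diminished seventh chord).

F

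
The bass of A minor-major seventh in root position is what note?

A

In root position the root is lowest. For A minor-major seventh (A–C–E–G#) that is A.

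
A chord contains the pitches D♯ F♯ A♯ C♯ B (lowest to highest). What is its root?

The distinct letter names are D#, F#, A#, C#, B. Arranged as a stack of thirds they read B–D#–F#–A#–C#, so B is the root (a B major ninth chord).

B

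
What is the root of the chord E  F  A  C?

F

Reordering E, F, A, C into stacked thirds gives F–A–C–E; the bottom of that stack, F, is the root.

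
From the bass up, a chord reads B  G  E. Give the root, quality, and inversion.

Reducing to letter names: B, G, E. These stack in thirds as E–G–B — an E minor triad.
The lowest note is B, the fifth of the chord, so this is second inversion (figured bass 6/4).

E minor, second inversion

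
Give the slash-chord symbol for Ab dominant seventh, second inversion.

Ab7/Eb

Second inversion of Ab dominant seventh has the fifth (Eb) in the bass. As a slash chord: Ab7/Eb.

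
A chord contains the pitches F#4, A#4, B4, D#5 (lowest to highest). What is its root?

The distinct letter names are F#, A#, B, D#. Arranged as a stack of thirds they read B–D#–F#–A#, so B is the root (a B major seventh chord).

B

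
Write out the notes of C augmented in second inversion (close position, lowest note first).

G#, C, E

The chord tones are C–E–G#. With the fifth (G#) lowest for second inversion: G#, C, E.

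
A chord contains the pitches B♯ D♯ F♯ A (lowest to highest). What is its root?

The distinct letter names are B#, D#, F#, A. Arranged as a stack of thirds they read B#–D#–F#–A, so B# is the root (a B# diminished seventh chord).

B#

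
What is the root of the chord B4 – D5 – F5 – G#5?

B, D, F, G# are the tones of a G# diminished seventh chord (G#–B–D–F), making G# the root.

G#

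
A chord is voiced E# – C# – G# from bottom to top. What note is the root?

The distinct letter names are E#, C#, G#. Arranged as a stack of thirds they read C#–E#–G#, so C# is the root (a C# major triad).

C#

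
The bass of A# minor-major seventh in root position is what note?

In root position the root is lowest. For A# minor-major seventh (A#–C#–E#–G##) that is A#.

A#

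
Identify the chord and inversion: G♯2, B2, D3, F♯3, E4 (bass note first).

E dominant ninth, first inversion

Reducing to letter names: G#, B, D, F#, E. These stack in thirds as E–G#–B–D–F# — an E dominant ninth chord.
The lowest note is G#, the third of the chord, so this is first inversion.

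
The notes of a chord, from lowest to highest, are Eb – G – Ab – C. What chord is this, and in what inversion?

Ab major seventh, second inversion

The distinct note names are Eb, G, Ab, C. Stacked in thirds they read Ab–C–Eb–G, which is a major seventh chord on Ab.
Eb is the fifth of Ab major seventh; fifth in the bass means second inversion (figured bass 4/3).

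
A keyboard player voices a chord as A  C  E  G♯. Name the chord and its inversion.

A minor-major seventh, root position

The distinct note names are A, C, E, G#. Stacked in thirds they read A–C–E–G#, which is a minor-major seventh chord on A.
A is the root of A minor-major seventh; root in the bass means root position (figured bass 7).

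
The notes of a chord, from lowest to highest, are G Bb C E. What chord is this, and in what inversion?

The pitch classes G, Bb, C, E arrange in thirds as C–E–G–Bb: a C dominant seventh chord.
With the fifth (G) in the bass, the chord is in second inversion (figured bass 4/3).

C dominant seventh, second inversion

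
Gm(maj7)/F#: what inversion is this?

Gm(maj7)/F# means G minor-major seventh with F# in the bass. F# is the seventh of G minor-major seventh (G–Bb–D–F#), so this is third inversion.

third inversion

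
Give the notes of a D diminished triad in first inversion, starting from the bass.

The chord tones are D–F–Ab. With the third (F) lowest for first inversion: F, Ab, D.

F, Ab, D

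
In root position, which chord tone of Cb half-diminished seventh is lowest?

In root position the root is lowest. For Cb half-diminished seventh (Cb–Ebb–Gbb–Bbb) that is Cb.

Cb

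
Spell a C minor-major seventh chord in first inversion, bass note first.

Eb, G, B, C

Spelling C minor-major seventh: C–Eb–G–B. In first inversion the third is bass, giving Eb, G, B, C from the bottom.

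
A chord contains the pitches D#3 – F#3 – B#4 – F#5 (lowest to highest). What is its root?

Reordering D#, F#, B# into stacked thirds gives B#–D#–F#; the bottom of that stack, B#, is the root.

B#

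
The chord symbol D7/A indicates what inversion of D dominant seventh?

D7/A means D dominant seventh with A in the bass. A is the fifth of D dominant seventh (D–F#–A–C), so this is second inversion.

second inversion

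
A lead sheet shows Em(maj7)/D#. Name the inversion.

third inversion

Em(maj7)/D# means E minor-major seventh with D# in the bass. D# is the seventh of E minor-major seventh (E–G–B–D#), so this is third inversion.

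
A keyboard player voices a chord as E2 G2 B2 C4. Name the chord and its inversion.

C major seventh, first inversion

The distinct note names are E, G, B, C. Stacked in thirds they read C–E–G–B, which is a major seventh chord on C.
With the third (E) in the bass, the chord is in first inversion (figured bass 6/5).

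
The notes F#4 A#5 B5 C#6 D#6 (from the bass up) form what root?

The distinct letter names are F#, A#, B, C#, D#. Arranged as a stack of thirds they read B–D#–F#–A#–C#, so B is the root (a B major ninth chord).

B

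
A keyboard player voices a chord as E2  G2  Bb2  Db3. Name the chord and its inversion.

The distinct note names are E, G, Bb, Db. Stacked in thirds they read E–G–Bb–Db, which is a diminished seventh chord on E.
The lowest note is E, the root of the chord, so this is root position (figured bass 7).

E diminished seventh, root position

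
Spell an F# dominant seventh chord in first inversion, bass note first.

A#, C#, E, F#

The chord tones are F#–A#–C#–E. With the third (A#) lowest for first inversion: A#, C#, E, F#.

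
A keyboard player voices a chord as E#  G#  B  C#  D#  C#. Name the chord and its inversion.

C# dominant ninth, first inversion

The pitch classes E#, G#, B, C#, D# arrange in thirds as C#–E#–G#–B–D#: a C# dominant ninth chord.
E# is the third of C# dominant ninth; third in the bass means first inversion.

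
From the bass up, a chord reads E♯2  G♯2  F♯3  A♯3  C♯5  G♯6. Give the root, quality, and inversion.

F# major ninth, third inversion

The pitch classes E#, G#, F#, A#, C# arrange in thirds as F#–A#–C#–E#–G#: an F# major ninth chord.
With the seventh (E#) in the bass, the chord is in third inversion.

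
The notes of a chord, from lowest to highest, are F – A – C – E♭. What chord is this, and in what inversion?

F dominant seventh, root position

Reducing to letter names: F, A, C, Eb. These stack in thirds as F–A–C–Eb — an F dominant seventh chord.
With the root (F) in the bass, the chord is in root position (figured bass 7).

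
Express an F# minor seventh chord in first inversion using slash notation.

First inversion of F# minor seventh has the third (A) in the bass. As a slash chord: F#m7/A.

F#m7/A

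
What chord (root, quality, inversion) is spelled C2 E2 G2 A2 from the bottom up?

The distinct note names are C, E, G, A. Stacked in thirds they read A–C–E–G, which is a minor seventh chord on A.
With the third (C) in the bass, the chord is in first inversion (figured bass 6/5).

A minor seventh, first inversion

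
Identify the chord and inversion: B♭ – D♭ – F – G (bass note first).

The distinct note names are Bb, Db, F, G. Stacked in thirds they read G–Bb–Db–F, which is a half-diminished seventh chord on G.
With the third (Bb) in the bass, the chord is in first inversion (figured bass 6/5).

G half-diminished seventh, first inversion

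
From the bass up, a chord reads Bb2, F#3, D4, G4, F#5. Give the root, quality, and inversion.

Reducing to letter names: Bb, F#, D, G. These stack in thirds as G–Bb–D–F# — a G minor-major seventh chord.
Bb is the third of G minor-major seventh; third in the bass means first inversion (figured bass 6/5).

G minor-major seventh, first inversion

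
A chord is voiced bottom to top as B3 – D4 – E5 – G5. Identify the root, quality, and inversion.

E minor seventh, second inversion

The distinct note names are B, D, E, G. Stacked in thirds they read E–G–B–D, which is a minor seventh chord on E.
With the fifth (B) in the bass, the chord is in second inversion (figured bass 4/3).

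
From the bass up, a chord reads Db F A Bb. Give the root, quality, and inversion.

Bb minor-major seventh, first inversion

The pitch classes Db, F, A, Bb arrange in thirds as Bb–Db–F–A: a Bb minor-major seventh chord.
The lowest note is Db, the third of the chord, so this is first inversion (figured bass 6/5).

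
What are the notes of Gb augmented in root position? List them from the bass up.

Gb, Bb, D

Gb augmented is Gb–Bb–D. Root position puts the root (Gb) in the bass, with the remaining tones above: Gb, Bb, D.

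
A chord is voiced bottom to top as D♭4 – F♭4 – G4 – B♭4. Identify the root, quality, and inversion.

G diminished seventh, second inversion

The pitch classes Db, Fb, G, Bb arrange in thirds as G–Bb–Db–Fb: a G diminished seventh chord.
Db is the fifth of G diminished seventh; fifth in the bass means second inversion (figured bass 4/3).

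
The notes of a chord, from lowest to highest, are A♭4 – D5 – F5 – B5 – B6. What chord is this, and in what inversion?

The distinct note names are Ab, D, F, B. Stacked in thirds they read B–D–F–Ab, which is a diminished seventh chord on B.
The lowest note is Ab, the seventh of the chord, so this is third inversion (figured bass 4/2).

B diminished seventh, third inversion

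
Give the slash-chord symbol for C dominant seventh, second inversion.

C7/G

Second inversion of C dominant seventh has the fifth (G) in the bass. As a slash chord: C7/G.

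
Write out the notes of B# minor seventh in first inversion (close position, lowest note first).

D#, F##, A#, B#

B# minor seventh is B#–D#–F##–A#. First inversion puts the third (D#) in the bass, with the remaining tones above: D#, F##, A#, B#.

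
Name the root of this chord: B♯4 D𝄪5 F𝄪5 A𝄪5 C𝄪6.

The distinct letter names are B#, D##, F##, A##, C##. Arranged as a stack of thirds they read B#–D##–F##–A##–C##, so B# is the root (a B# major ninth chord).

B#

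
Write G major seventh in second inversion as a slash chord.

Second inversion of G major seventh has the fifth (D) in the bass. As a slash chord: Gmaj7/D.

Gmaj7/D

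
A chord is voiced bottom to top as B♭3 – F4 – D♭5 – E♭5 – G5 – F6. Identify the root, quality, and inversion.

Eb dominant ninth, second inversion

Reducing to letter names: Bb, F, Db, Eb, G. These stack in thirds as Eb–G–Bb–Db–F — an Eb dominant ninth chord.
With the fifth (Bb) in the bass, the chord is in second inversion.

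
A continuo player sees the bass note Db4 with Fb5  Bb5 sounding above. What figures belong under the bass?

6

The notes Db, Fb, Bb stack in thirds as Bb–Db–Fb — a Bb diminished triad. The bass Db is the third, so this is first inversion: figured 6.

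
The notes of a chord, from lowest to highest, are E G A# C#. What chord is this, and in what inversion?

Reducing to letter names: E, G, A#, C#. These stack in thirds as A#–C#–E–G — an A# diminished seventh chord.
E is the fifth of A# diminished seventh; fifth in the bass means second inversion (figured bass 4/3).

A# diminished seventh, second inversion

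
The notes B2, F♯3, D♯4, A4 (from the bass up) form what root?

Reordering B, F#, D#, A into stacked thirds gives B–D#–F#–A; the bottom of that stack, B, is the root.

B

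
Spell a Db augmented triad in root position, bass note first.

Db, F, A

Db augmented is Db–F–A. Root position puts the root (Db) in the bass, with the remaining tones above: Db, F, A.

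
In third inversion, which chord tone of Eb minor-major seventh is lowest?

D

The seventh of Eb minor-major seventh (Eb–Gb–Bb–D) is D; that is the bass in third inversion.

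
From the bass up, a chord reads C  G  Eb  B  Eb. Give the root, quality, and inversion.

C minor-major seventh, root position

The pitch classes C, G, Eb, B arrange in thirds as C–Eb–G–B: a C minor-major seventh chord.
The lowest note is C, the root of the chord, so this is root position (figured bass 7).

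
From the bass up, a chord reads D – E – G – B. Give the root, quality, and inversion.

The pitch classes D, E, G, B arrange in thirds as E–G–B–D: an E minor seventh chord.
The lowest note is D, the seventh of the chord, so this is third inversion (figured bass 4/2).

E minor seventh, third inversion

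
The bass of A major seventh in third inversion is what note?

G#

A major seventh is A–C#–E–G#. Third inversion places the seventh in the bass: G#.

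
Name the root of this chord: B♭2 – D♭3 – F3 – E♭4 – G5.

Eb

Reordering Bb, Db, F, Eb, G into stacked thirds gives Eb–G–Bb–Db–F; the bottom of that stack, Eb, is the root.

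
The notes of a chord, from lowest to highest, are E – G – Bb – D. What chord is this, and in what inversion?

E half-diminished seventh, root position

Reducing to letter names: E, G, Bb, D. These stack in thirds as E–G–Bb–D — an E half-diminished seventh chord.
With the root (E) in the bass, the chord is in root position (figured bass 7).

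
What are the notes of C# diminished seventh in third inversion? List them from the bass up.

C# diminished seventh is C#–E–G–Bb. Third inversion puts the seventh (Bb) in the bass, with the remaining tones above: Bb, C#, E, G.

Bb, C#, E, G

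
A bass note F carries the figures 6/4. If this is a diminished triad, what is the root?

B

The figures 6/4 mean the fifth of the chord is in the bass. If F is the fifth of a diminished triad, the root is B (chord tones B–D–F).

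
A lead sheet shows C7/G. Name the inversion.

C7/G means C dominant seventh with G in the bass. G is the fifth of C dominant seventh (C–E–G–Bb), so this is second inversion.

second inversion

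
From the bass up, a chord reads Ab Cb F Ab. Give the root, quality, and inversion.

The distinct note names are Ab, Cb, F. Stacked in thirds they read F–Ab–Cb, which is a diminished triad on F.
Ab is the third of F diminished; third in the bass means first inversion (figured bass 6).

F diminished, first inversion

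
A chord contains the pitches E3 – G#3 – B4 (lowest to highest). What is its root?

The distinct letter names are E, G#, B. Arranged as a stack of thirds they read E–G#–B, so E is the root (an E major triad).

E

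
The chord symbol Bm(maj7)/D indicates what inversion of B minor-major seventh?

first inversion

Bm(maj7)/D means B minor-major seventh with D in the bass. D is the third of B minor-major seventh (B–D–F#–A#), so this is first inversion.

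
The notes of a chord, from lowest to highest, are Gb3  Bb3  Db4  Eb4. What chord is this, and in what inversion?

The pitch classes Gb, Bb, Db, Eb arrange in thirds as Eb–Gb–Bb–Db: an Eb minor seventh chord.
The lowest note is Gb, the third of the chord, so this is first inversion (figured bass 6/5).

Eb minor seventh, first inversion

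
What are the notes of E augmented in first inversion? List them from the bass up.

The chord tones are E–G#–B#. With the third (G#) lowest for first inversion: G#, B#, E.

G#, B#, E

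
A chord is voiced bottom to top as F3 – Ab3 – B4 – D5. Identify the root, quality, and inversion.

B diminished seventh, second inversion

The distinct note names are F, Ab, B, D. Stacked in thirds they read B–D–F–Ab, which is a diminished seventh chord on B.
F is the fifth of B diminished seventh; fifth in the bass means second inversion (figured bass 4/3).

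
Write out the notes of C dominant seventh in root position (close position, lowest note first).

C dominant seventh is C–E–G–Bb. Root position puts the root (C) in the bass, with the remaining tones above: C, E, G, Bb.

C, E, G, Bb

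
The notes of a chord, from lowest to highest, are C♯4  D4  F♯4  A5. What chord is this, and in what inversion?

Reducing to letter names: C#, D, F#, A. These stack in thirds as D–F#–A–C# — a D major seventh chord.
The lowest note is C#, the seventh of the chord, so this is third inversion (figured bass 4/2).

D major seventh, third inversion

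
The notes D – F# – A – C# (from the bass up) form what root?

The distinct letter names are D, F#, A, C#. Arranged as a stack of thirds they read D–F#–A–C#, so D is the root (a D major seventh chord).

D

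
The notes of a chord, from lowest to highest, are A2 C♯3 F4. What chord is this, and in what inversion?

The distinct note names are A, C#, F. Stacked in thirds they read F–A–C#, which is an augmented triad on F.
With the third (A) in the bass, the chord is in first inversion (figured bass 6).

F augmented, first inversion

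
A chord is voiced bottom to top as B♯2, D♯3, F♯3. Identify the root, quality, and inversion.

Reducing to letter names: B#, D#, F#. These stack in thirds as B#–D#–F# — a B# diminished triad.
With the root (B#) in the bass, the chord is in root position (figured bass 5/3).

B# diminished, root position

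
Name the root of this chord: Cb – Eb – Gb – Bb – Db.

Cb, Eb, Gb, Bb, Db are the tones of a Cb major ninth chord (Cb–Eb–Gb–Bb–Db), making Cb the root.

Cb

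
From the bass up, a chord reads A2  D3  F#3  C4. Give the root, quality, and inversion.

The distinct note names are A, D, F#, C. Stacked in thirds they read D–F#–A–C, which is a dominant seventh chord on D.
The lowest note is A, the fifth of the chord, so this is second inversion (figured bass 4/3).

D dominant seventh, second inversion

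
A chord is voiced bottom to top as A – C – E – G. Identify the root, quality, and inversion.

A minor seventh, root position

The pitch classes A, C, E, G arrange in thirds as A–C–E–G: an A minor seventh chord.
With the root (A) in the bass, the chord is in root position (figured bass 7).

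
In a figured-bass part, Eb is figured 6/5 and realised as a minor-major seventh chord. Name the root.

C

The figures 6/5 mean the third of the chord is in the bass. If Eb is the third of a minor-major seventh chord, the root is C (chord tones C–Eb–G–B).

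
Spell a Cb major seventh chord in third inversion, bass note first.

Bb, Cb, Eb, Gb

Cb major seventh is Cb–Eb–Gb–Bb. Third inversion puts the seventh (Bb) in the bass, with the remaining tones above: Bb, Cb, Eb, Gb.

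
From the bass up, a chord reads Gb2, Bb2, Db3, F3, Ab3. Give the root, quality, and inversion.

The pitch classes Gb, Bb, Db, F, Ab arrange in thirds as Gb–Bb–Db–F–Ab: a Gb major ninth chord.
The lowest note is Gb, the root of the chord, so this is root position.

Gb major ninth, root position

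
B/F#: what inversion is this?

B/F# means B major with F# in the bass. F# is the fifth of B major (B–D#–F#), so this is second inversion.

second inversion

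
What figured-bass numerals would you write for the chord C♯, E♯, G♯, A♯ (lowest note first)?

6/5

The notes C#, E#, G#, A# stack in thirds as A#–C#–E#–G# — an A# minor seventh chord. The bass C# is the third, so this is first inversion: figured 6/5.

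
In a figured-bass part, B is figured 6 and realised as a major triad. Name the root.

The figures 6 mean the third of the chord is in the bass. If B is the third of a major triad, the root is G (chord tones G–B–D).

G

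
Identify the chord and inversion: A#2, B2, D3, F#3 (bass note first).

The distinct note names are A#, B, D, F#. Stacked in thirds they read B–D–F#–A#, which is a minor-major seventh chord on B.
The lowest note is A#, the seventh of the chord, so this is third inversion (figured bass 4/2).

B minor-major seventh, third inversion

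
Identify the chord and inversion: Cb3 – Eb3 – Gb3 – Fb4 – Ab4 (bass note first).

Fb major ninth, second inversion

Reducing to letter names: Cb, Eb, Gb, Fb, Ab. These stack in thirds as Fb–Ab–Cb–Eb–Gb — an Fb major ninth chord.
With the fifth (Cb) in the bass, the chord is in second inversion.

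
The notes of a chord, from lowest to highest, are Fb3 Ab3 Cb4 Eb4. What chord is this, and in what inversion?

Fb major seventh, root position

Reducing to letter names: Fb, Ab, Cb, Eb. These stack in thirds as Fb–Ab–Cb–Eb — an Fb major seventh chord.
Fb is the root of Fb major seventh; root in the bass means root position (figured bass 7).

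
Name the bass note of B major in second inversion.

The fifth of B major (B–D#–F#) is F#; that is the bass in second inversion.

F#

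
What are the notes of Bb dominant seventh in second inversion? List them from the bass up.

The chord tones are Bb–D–F–Ab. With the fifth (F) lowest for second inversion: F, Ab, Bb, D.

F, Ab, Bb, D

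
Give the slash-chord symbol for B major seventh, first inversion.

Bmaj7/D#

First inversion of B major seventh has the third (D#) in the bass. As a slash chord: Bmaj7/D#.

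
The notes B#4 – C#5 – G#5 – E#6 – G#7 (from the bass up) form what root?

B#, C#, G#, E# are the tones of a C# major seventh chord (C#–E#–G#–B#), making C# the root.

C#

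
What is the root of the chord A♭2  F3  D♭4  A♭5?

Ab, F, Db are the tones of a Db major triad (Db–F–Ab), making Db the root.

Db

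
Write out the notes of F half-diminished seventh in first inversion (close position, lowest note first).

The chord tones are F–Ab–Cb–Eb. With the third (Ab) lowest for first inversion: Ab, Cb, Eb, F.

Ab, Cb, Eb, F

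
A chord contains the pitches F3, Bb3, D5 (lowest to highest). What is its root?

The distinct letter names are F, Bb, D. Arranged as a stack of thirds they read Bb–D–F, so Bb is the root (a Bb major triad).

Bb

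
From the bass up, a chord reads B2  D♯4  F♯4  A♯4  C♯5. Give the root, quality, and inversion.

The distinct note names are B, D#, F#, A#, C#. Stacked in thirds they read B–D#–F#–A#–C#, which is a major ninth chord on B.
The lowest note is B, the root of the chord, so this is root position.

B major ninth, root position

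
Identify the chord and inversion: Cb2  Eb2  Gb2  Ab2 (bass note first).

The pitch classes Cb, Eb, Gb, Ab arrange in thirds as Ab–Cb–Eb–Gb: an Ab minor seventh chord.
With the third (Cb) in the bass, the chord is in first inversion (figured bass 6/5).

Ab minor seventh, first inversion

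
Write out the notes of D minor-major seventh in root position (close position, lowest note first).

D, F, A, C#

Spelling D minor-major seventh: D–F–A–C#. In root position the root is bass, giving D, F, A, C# from the bottom.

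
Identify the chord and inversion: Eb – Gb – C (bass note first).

C diminished, first inversion

The pitch classes Eb, Gb, C arrange in thirds as C–Eb–Gb: a C diminished triad.
The lowest note is Eb, the third of the chord, so this is first inversion (figured bass 6).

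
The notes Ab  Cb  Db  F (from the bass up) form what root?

Reordering Ab, Cb, Db, F into stacked thirds gives Db–F–Ab–Cb; the bottom of that stack, Db, is the root.

Db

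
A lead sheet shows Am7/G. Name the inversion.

Am7/G means A minor seventh with G in the bass. G is the seventh of A minor seventh (A–C–E–G), so this is third inversion.

third inversion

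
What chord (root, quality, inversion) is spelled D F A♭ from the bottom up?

D diminished, root position

The pitch classes D, F, Ab arrange in thirds as D–F–Ab: a D diminished triad.
D is the root of D diminished; root in the bass means root position (figured bass 5/3).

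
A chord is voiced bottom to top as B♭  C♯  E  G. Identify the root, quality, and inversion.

C# diminished seventh, third inversion

The pitch classes Bb, C#, E, G arrange in thirds as C#–E–G–Bb: a C# diminished seventh chord.
The lowest note is Bb, the seventh of the chord, so this is third inversion (figured bass 4/2).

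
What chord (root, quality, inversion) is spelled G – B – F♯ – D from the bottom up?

G major seventh, root position

The distinct note names are G, B, F#, D. Stacked in thirds they read G–B–D–F#, which is a major seventh chord on G.
The lowest note is G, the root of the chord, so this is root position (figured bass 7).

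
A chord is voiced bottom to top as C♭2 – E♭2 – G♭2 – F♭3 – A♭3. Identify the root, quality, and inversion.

Reducing to letter names: Cb, Eb, Gb, Fb, Ab. These stack in thirds as Fb–Ab–Cb–Eb–Gb — an Fb major ninth chord.
The lowest note is Cb, the fifth of the chord, so this is second inversion.

Fb major ninth, second inversion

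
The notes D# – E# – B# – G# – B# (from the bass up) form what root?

E#

D#, E#, B#, G# are the tones of an E# minor seventh chord (E#–G#–B#–D#), making E# the root.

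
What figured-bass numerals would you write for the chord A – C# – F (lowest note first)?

6

The notes A, C#, F stack in thirds as F–A–C# — an F augmented triad. The bass A is the third, so this is first inversion: figured 6.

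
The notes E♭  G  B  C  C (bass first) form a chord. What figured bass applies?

The notes Eb, G, B, C stack in thirds as C–Eb–G–B — a C minor-major seventh chord. The bass Eb is the third, so this is first inversion: figured 6/5.

6/5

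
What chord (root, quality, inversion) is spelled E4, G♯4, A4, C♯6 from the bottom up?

A major seventh, second inversion

Reducing to letter names: E, G#, A, C#. These stack in thirds as A–C#–E–G# — an A major seventh chord.
With the fifth (E) in the bass, the chord is in second inversion (figured bass 4/3).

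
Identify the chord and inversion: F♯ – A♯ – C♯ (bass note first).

F# major, root position

The pitch classes F#, A#, C# arrange in thirds as F#–A#–C#: an F# major triad.
With the root (F#) in the bass, the chord is in root position (figured bass 5/3).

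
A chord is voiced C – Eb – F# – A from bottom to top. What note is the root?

Reordering C, Eb, F#, A into stacked thirds gives F#–A–C–Eb; the bottom of that stack, F#, is the root.

F#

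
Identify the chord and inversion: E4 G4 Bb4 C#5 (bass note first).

C# diminished seventh, first inversion

Reducing to letter names: E, G, Bb, C#. These stack in thirds as C#–E–G–Bb — a C# diminished seventh chord.
The lowest note is E, the third of the chord, so this is first inversion (figured bass 6/5).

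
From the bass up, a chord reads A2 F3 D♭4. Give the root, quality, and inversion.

The distinct note names are A, F, Db. Stacked in thirds they read Db–F–A, which is an augmented triad on Db.
With the fifth (A) in the bass, the chord is in second inversion (figured bass 6/4).

Db augmented, second inversion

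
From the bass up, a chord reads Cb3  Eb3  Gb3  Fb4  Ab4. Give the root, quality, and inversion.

Fb major ninth, second inversion

Reducing to letter names: Cb, Eb, Gb, Fb, Ab. These stack in thirds as Fb–Ab–Cb–Eb–Gb — an Fb major ninth chord.
The lowest note is Cb, the fifth of the chord, so this is second inversion.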